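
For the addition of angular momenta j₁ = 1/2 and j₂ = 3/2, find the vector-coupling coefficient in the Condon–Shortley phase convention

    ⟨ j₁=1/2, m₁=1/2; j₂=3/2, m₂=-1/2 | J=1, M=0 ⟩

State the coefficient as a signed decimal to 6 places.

+√(1/2) = +0.707107

√[3·1!0!2!/4! · 1!0!1!2!1!1!] = √(1/2)
  +(−1)^0/∏(0,1,0,1,0,1)! = 1  (running 1)
⟨..|..⟩ = √(1/2)·(1) = +0.707107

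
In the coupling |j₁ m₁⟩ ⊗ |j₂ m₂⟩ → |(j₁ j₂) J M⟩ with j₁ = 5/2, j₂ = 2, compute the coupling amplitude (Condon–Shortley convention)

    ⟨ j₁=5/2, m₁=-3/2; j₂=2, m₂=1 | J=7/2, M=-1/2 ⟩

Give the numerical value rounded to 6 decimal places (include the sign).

-0.619780

triangle: 1!*4!*3!/9! = 144/362880
(j±m)!: 1!*4!*3!*1!*3!*4! = 20736
prefactor² = (2J+1)*Δ*N² = 2304/35
  k=0: +1/(0!*1!*4!*3!*0!*0!) = 1/144
  k=1: −1/(1!*0!*3!*2!*1!*1!) = -1/12
Σ = -11/144  ⇒  CG² = 2304/35*(-11/144)² = 121/315
CG = −√(121/315) = -0.619780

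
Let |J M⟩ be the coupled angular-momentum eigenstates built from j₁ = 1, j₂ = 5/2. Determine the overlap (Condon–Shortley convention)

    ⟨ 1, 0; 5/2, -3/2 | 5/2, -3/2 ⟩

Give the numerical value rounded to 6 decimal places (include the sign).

+√(9/35) ≈ +0.507093

√[6·1!1!4!/7! · 1!1!1!4!1!4!] = √(576/35)
  +(−1)^0/∏(0,1,1,1,0,3)! = 1/6  (running 1/6)
  +(−1)^1/∏(1,0,0,0,1,4)! = -1/24  (running 1/8)
⟨..|..⟩ = √(576/35)·(1/8) = +0.507093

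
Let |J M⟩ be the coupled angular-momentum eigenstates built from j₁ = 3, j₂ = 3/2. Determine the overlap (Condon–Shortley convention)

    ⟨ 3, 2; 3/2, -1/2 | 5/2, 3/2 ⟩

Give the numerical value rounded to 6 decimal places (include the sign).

j₁+j₂−J=2  J+j₁−j₂=4  J−j₁+j₂=1  j₁+j₂+J+1=8
(j₁±m₁, j₂±m₂, J±M) = (5,1,1,2,4,1)
P² = 288/7
sum k=0..1:
  [0] +1/12 = 1/12
  [1] −1/24 = -1/24
S = 1/24
C² = P²·S² = 1/14 ; C = +0.267261

+√(1/14) = +0.267261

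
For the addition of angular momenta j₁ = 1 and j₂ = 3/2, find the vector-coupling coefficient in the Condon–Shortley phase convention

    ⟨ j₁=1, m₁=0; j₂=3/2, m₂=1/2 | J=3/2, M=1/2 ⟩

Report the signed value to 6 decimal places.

−√(1/15) = -0.258199

√[4·1!1!2!/5! · 1!1!2!1!2!1!] = √(4/15)
  +(−1)^0/∏(0,1,1,2,0,0)! = 1/2  (running 1/2)
  +(−1)^1/∏(1,0,0,1,1,1)! = -1  (running -1/2)
⟨..|..⟩ = √(4/15)·(-1/2) = -0.258199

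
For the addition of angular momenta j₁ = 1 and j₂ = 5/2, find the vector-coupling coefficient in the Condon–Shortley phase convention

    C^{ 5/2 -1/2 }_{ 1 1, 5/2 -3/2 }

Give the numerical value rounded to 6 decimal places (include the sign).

√[6·1!1!4!/7! · 2!0!1!4!2!3!] = √(576/35)
  +(−1)^0/∏(0,1,0,1,1,3)! = 1/6  (running 1/6)
⟨..|..⟩ = √(576/35)·(1/6) = +0.676123

+0.676123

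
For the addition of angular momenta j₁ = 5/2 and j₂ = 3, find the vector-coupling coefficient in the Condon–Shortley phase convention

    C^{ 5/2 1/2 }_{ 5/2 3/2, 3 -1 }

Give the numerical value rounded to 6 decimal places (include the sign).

√[6·3!2!3!/9! · 4!1!2!4!3!2!] = √(576/35)
  +(−1)^0/∏(0,3,1,2,1,1)! = 1/12  (running 1/12)
  +(−1)^1/∏(1,2,0,1,2,2)! = -1/8  (running -1/24)
⟨..|..⟩ = √(576/35)·(-1/24) = -0.169031

-0.169031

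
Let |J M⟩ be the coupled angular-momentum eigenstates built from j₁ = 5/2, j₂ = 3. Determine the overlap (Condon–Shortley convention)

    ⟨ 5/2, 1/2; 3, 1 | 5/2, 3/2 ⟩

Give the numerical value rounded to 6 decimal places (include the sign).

triangle: 3!·2!·3!/9! = 72/362880
(j±m)!: 3!·2!·4!·2!·4!·1! = 13824
prefactor² = (2J+1)·Δ·N² = 576/35
  k=1: −1/(1!·2!·1!·3!·1!·0!) = -1/12
  k=2: +1/(2!·1!·0!·2!·2!·1!) = 1/8
Σ = 1/24  ⇒  CG² = 576/35·1/24² = 1/35
CG = +√(1/35) = +0.169031

+0.169031  (= +√(1/35))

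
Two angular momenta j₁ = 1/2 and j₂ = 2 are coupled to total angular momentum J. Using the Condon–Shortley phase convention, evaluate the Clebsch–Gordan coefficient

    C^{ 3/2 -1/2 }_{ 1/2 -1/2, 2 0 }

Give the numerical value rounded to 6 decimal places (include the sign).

triangle: 1!×0!×3!/5! = 6/120
(j±m)!: 0!×1!×2!×2!×1!×2! = 8
prefactor² = (2J+1)×Δ×N² = 8/5
  k=1: −1/(1!×0!×0!×1!×0!×2!) = -1/2
Σ = -1/2  ⇒  CG² = 8/5×(-1/2)² = 2/5
CG = −√(2/5) = -0.632456

−√(2/5) ≈ -0.632456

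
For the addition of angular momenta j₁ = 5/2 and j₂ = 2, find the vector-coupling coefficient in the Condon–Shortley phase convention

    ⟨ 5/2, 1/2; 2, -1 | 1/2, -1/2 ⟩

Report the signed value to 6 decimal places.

√[2·4!1!0!/6! · 3!2!1!3!0!1!] = √(24/5)
  +(−1)^1/∏(1,3,1,0,0,0)! = -1/6  (running -1/6)
⟨..|..⟩ = √(24/5)·(-1/6) = -0.365148

-0.365148  (= −√(2/15))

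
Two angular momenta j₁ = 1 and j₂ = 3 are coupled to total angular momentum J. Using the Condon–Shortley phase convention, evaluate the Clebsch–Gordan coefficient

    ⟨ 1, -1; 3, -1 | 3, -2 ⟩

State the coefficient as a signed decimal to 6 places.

−√(5/12) = -0.645497

j₁+j₂−J=1  J+j₁−j₂=1  J−j₁+j₂=5  j₁+j₂+J+1=8
(j₁±m₁, j₂±m₂, J±M) = (0,2,2,4,1,5)
P² = 240
sum k=1..1:
  [1] −1/24 = -1/24
S = -1/24
C² = P²·S² = 5/12 ; C = -0.645497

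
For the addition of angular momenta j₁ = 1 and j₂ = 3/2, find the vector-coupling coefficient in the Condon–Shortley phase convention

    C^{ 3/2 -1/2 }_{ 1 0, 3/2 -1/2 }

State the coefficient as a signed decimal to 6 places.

+0.258199

triangle: 1!*1!*2!/5! = 2/120
(j±m)!: 1!*1!*1!*2!*1!*2! = 4
prefactor² = (2J+1)*Δ*N² = 4/15
  k=0: +1/(0!*1!*1!*1!*0!*1!) = 1
  k=1: −1/(1!*0!*0!*0!*1!*2!) = -1/2
Σ = 1/2  ⇒  CG² = 4/15*1/2² = 1/15
CG = +√(1/15) = +0.258199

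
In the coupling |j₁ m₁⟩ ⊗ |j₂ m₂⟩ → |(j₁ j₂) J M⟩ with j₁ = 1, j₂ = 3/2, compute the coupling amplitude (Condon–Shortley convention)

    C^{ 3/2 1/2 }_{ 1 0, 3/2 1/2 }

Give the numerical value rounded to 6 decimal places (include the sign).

j₁+j₂−J=1  J+j₁−j₂=1  J−j₁+j₂=2  j₁+j₂+J+1=5
(j₁±m₁, j₂±m₂, J±M) = (1,1,2,1,2,1)
P² = 4/15
sum k=0..1:
  [0] +1/2 = 1/2
  [1] −1/1 = -1
S = -1/2
C² = P²·S² = 1/15 ; C = -0.258199

-0.258199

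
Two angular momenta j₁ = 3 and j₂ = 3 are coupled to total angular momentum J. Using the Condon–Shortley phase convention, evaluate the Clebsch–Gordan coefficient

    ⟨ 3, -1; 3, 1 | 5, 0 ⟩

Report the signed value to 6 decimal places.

−√(25/84) = -0.545545

j₁+j₂−J=1  J+j₁−j₂=5  J−j₁+j₂=5  j₁+j₂+J+1=12
(j₁±m₁, j₂±m₂, J±M) = (2,4,4,2,5,5)
P² = 76800/7
sum k=0..1:
  [0] +1/576 = 1/576
  [1] −1/144 = -1/144
S = -1/192
C² = P²·S² = 25/84 ; C = -0.545545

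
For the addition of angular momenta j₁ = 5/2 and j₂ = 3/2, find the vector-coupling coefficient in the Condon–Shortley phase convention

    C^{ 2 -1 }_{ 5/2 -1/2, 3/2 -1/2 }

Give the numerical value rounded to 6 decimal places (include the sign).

−√(25/84) ≈ -0.545545

triangle: 2!·3!·1!/7! = 12/5040
(j±m)!: 2!·3!·1!·2!·1!·3! = 144
prefactor² = (2J+1)·Δ·N² = 12/7
  k=0: +1/(0!·2!·3!·1!·0!·0!) = 1/12
  k=1: −1/(1!·1!·2!·0!·1!·1!) = -1/2
Σ = -5/12  ⇒  CG² = 12/7·(-5/12)² = 25/84
CG = −√(25/84) = -0.545545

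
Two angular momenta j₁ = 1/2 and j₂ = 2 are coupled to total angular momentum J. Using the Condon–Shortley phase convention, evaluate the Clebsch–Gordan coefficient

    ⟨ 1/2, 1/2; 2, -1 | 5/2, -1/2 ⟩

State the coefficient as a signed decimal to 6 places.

+0.632456  (= +√(2/5))

j₁+j₂−J=0  J+j₁−j₂=1  J−j₁+j₂=4  j₁+j₂+J+1=6
(j₁±m₁, j₂±m₂, J±M) = (1,0,1,3,2,3)
P² = 72/5
sum k=0..0:
  [0] +1/6 = 1/6
S = 1/6
C² = P²·S² = 2/5 ; C = +0.632456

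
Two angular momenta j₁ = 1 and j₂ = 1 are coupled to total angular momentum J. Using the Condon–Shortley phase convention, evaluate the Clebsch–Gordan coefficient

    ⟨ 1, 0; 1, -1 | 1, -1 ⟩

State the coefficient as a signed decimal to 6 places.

√[3·1!1!1!/4! · 1!1!0!2!0!2!] = √(1/2)
  +(−1)^0/∏(0,1,1,0,0,1)! = 1  (running 1)
⟨..|..⟩ = √(1/2)·(1) = +0.707107

+√(1/2) = +0.707107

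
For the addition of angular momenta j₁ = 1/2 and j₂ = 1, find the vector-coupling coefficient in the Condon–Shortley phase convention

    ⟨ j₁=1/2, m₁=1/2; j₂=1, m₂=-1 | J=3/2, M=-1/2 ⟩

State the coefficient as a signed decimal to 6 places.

triangle: 0!·1!·2!/4! = 2/24
(j±m)!: 1!·0!·0!·2!·1!·2! = 4
prefactor² = (2J+1)·Δ·N² = 4/3
  k=0: +1/(0!·0!·0!·0!·1!·2!) = 1/2
Σ = 1/2  ⇒  CG² = 4/3·1/2² = 1/3
CG = +√(1/3) = +0.577350

+0.577350  (= +√(1/3))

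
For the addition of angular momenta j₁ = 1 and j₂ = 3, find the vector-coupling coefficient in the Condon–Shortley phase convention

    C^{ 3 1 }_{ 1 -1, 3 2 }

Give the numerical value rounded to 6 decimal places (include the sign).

triangle: 1!*1!*5!/8! = 120/40320
(j±m)!: 0!*2!*5!*1!*4!*2! = 11520
prefactor² = (2J+1)*Δ*N² = 240
  k=1: −1/(1!*0!*1!*4!*0!*1!) = -1/24
Σ = -1/24  ⇒  CG² = 240*(-1/24)² = 5/12
CG = −√(5/12) = -0.645497

−√(5/12) ≈ -0.645497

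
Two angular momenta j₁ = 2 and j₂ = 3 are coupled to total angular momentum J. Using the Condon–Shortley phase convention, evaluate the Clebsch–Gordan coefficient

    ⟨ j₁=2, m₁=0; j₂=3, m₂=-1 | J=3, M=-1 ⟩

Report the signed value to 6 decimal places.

−√(3/20) = -0.387298

√[7·2!2!4!/9! · 2!2!2!4!2!4!] = √(256/15)
  +(−1)^0/∏(0,2,2,2,0,2)! = 1/16  (running 1/16)
  +(−1)^1/∏(1,1,1,1,1,3)! = -1/6  (running -5/48)
  +(−1)^2/∏(2,0,0,0,2,4)! = 1/96  (running -3/32)
⟨..|..⟩ = √(256/15)·(-3/32) = -0.387298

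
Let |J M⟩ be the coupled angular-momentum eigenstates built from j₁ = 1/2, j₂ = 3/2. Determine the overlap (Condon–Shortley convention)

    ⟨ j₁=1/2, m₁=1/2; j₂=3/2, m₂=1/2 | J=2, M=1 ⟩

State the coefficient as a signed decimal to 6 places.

j₁+j₂−J=0  J+j₁−j₂=1  J−j₁+j₂=3  j₁+j₂+J+1=5
(j₁±m₁, j₂±m₂, J±M) = (1,0,2,1,3,1)
P² = 3
sum k=0..0:
  [0] +1/2 = 1/2
S = 1/2
C² = P²·S² = 3/4 ; C = +0.866025

+√(3/4) ≈ +0.866025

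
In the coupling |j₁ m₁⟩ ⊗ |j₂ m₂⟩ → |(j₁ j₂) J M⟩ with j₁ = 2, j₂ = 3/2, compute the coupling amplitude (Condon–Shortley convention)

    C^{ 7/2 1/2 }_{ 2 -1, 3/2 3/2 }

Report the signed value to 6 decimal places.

√[8·0!4!3!/8! · 1!3!3!0!4!3!] = √(5184/35)
  +(−1)^0/∏(0,0,3,3,1,0)! = 1/36  (running 1/36)
⟨..|..⟩ = √(5184/35)·(1/36) = +0.338062

+√(4/35) ≈ +0.338062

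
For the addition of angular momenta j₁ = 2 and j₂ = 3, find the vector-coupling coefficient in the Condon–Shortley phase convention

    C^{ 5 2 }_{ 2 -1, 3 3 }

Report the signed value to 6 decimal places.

+√(1/30) = +0.182574

triangle: 0!*4!*6!/11! = 17280/39916800
(j±m)!: 1!*3!*6!*0!*7!*3! = 130636800
prefactor² = (2J+1)*Δ*N² = 622080
  k=0: +1/(0!*0!*3!*6!*1!*0!) = 1/4320
Σ = 1/4320  ⇒  CG² = 622080*1/4320² = 1/30
CG = +√(1/30) = +0.182574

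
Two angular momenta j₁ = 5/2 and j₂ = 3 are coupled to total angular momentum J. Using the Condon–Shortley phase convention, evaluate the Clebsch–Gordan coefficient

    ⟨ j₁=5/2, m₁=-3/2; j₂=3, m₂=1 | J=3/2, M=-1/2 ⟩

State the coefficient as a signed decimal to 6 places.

-0.483046  (= −√(7/30))

j₁+j₂−J=4  J+j₁−j₂=1  J−j₁+j₂=2  j₁+j₂+J+1=8
(j₁±m₁, j₂±m₂, J±M) = (1,4,4,2,1,2)
P² = 384/35
sum k=3..4:
  [3] −1/6 = -1/6
  [4] +1/48 = 1/48
S = -7/48
C² = P²·S² = 7/30 ; C = -0.483046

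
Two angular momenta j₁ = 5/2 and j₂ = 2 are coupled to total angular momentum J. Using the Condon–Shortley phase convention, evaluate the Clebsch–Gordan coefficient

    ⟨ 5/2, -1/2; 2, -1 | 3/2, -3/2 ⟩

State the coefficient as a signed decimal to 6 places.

-0.507093

√[4·3!2!1!/7! · 2!3!1!3!0!3!] = √(144/35)
  +(−1)^1/∏(1,2,2,0,0,1)! = -1/4  (running -1/4)
⟨..|..⟩ = √(144/35)·(-1/4) = -0.507093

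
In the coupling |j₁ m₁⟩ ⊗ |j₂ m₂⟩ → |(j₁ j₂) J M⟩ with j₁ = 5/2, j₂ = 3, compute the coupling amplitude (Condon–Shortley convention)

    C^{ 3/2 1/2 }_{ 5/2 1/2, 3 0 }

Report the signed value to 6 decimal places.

triangle: 4!*1!*2!/8! = 48/40320
(j±m)!: 3!*2!*3!*3!*2!*1! = 864
prefactor² = (2J+1)*Δ*N² = 144/35
  k=1: −1/(1!*3!*1!*2!*0!*0!) = -1/12
  k=2: +1/(2!*2!*0!*1!*1!*1!) = 1/4
Σ = 1/6  ⇒  CG² = 144/35*1/6² = 4/35
CG = +√(4/35) = +0.338062

+√(4/35) = +0.338062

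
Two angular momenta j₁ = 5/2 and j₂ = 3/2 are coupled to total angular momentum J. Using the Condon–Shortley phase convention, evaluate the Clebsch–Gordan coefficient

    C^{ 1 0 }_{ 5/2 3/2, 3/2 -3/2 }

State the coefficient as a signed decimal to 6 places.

+0.447214  (= +√(1/5))

triangle: 3!*2!*0!/6! = 12/720
(j±m)!: 4!*1!*0!*3!*1!*1! = 144
prefactor² = (2J+1)*Δ*N² = 36/5
  k=0: +1/(0!*3!*1!*0!*1!*0!) = 1/6
Σ = 1/6  ⇒  CG² = 36/5*1/6² = 1/5
CG = +√(1/5) = +0.447214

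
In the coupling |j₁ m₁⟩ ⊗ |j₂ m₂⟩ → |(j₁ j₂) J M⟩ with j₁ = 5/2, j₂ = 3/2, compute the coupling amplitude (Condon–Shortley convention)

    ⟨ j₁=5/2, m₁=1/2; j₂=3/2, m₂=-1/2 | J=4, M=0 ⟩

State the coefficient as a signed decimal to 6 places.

+0.654654  (= +√(3/7))

√[9·0!5!3!/9! · 3!2!1!2!4!4!] = √(1728/7)
  +(−1)^0/∏(0,0,2,1,3,2)! = 1/24  (running 1/24)
⟨..|..⟩ = √(1728/7)·(1/24) = +0.654654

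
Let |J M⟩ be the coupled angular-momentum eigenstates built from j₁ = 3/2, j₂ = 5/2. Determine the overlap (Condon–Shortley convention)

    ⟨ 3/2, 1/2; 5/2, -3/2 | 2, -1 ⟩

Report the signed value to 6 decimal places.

√[5·2!1!3!/7! · 2!1!1!4!1!3!] = √(24/7)
  +(−1)^0/∏(0,2,1,1,0,2)! = 1/4  (running 1/4)
  +(−1)^1/∏(1,1,0,0,1,3)! = -1/6  (running 1/12)
⟨..|..⟩ = √(24/7)·(1/12) = +0.154303

+√(1/42) ≈ +0.154303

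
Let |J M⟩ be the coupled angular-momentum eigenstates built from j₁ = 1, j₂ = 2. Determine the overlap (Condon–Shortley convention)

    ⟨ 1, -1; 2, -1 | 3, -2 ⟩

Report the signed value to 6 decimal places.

+√(2/3) ≈ +0.816497

√[7·0!2!4!/7! · 0!2!1!3!1!5!] = √(96)
  +(−1)^0/∏(0,0,2,1,0,3)! = 1/12  (running 1/12)
⟨..|..⟩ = √(96)·(1/12) = +0.816497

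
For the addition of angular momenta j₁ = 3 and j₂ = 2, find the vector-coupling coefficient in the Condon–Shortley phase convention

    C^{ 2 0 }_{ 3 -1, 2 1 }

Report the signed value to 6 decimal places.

triangle: 3!*3!*1!/8! = 36/40320
(j±m)!: 2!*4!*3!*1!*2!*2! = 1152
prefactor² = (2J+1)*Δ*N² = 36/7
  k=2: +1/(2!*1!*2!*1!*1!*0!) = 1/4
  k=3: −1/(3!*0!*1!*0!*2!*1!) = -1/12
Σ = 1/6  ⇒  CG² = 36/7*1/6² = 1/7
CG = +√(1/7) = +0.377964

+0.377964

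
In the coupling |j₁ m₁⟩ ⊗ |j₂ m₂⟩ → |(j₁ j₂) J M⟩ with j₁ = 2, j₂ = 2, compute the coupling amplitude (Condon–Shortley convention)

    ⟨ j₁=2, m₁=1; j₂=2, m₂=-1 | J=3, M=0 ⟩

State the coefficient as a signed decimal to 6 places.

j₁+j₂−J=1  J+j₁−j₂=3  J−j₁+j₂=3  j₁+j₂+J+1=8
(j₁±m₁, j₂±m₂, J±M) = (3,1,1,3,3,3)
P² = 81/10
sum k=0..1:
  [0] +1/4 = 1/4
  [1] −1/36 = -1/36
S = 2/9
C² = P²·S² = 2/5 ; C = +0.632456

+√(2/5) = +0.632456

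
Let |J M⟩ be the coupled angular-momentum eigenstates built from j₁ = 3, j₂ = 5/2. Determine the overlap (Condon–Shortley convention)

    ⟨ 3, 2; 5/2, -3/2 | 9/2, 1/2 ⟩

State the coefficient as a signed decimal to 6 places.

triangle: 1!·5!·4!/11! = 2880/39916800
(j±m)!: 5!·1!·1!·4!·5!·4! = 8294400
prefactor² = (2J+1)·Δ·N² = 460800/77
  k=0: +1/(0!·1!·1!·1!·4!·3!) = 1/144
  k=1: −1/(1!·0!·0!·0!·5!·4!) = -1/2880
Σ = 19/2880  ⇒  CG² = 460800/77·19/2880² = 361/1386
CG = +√(361/1386) = +0.510355

+0.510355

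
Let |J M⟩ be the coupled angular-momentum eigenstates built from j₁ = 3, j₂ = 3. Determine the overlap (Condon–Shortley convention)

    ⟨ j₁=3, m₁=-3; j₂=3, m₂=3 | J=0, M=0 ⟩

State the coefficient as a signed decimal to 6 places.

triangle: 6!×0!×0!/7! = 720/5040
(j±m)!: 0!×6!×6!×0!×0!×0! = 518400
prefactor² = (2J+1)×Δ×N² = 518400/7
  k=6: +1/(6!×0!×0!×0!×0!×0!) = 1/720
Σ = 1/720  ⇒  CG² = 518400/7×1/720² = 1/7
CG = +√(1/7) = +0.377964

+0.377964  (= +√(1/7))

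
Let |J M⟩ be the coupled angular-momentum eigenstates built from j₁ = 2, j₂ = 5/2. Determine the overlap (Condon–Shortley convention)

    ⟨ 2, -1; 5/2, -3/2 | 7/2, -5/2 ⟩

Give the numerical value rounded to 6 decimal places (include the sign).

+√(1/63) ≈ +0.125988

√[8·1!3!4!/9! · 1!3!1!4!1!6!] = √(2304/7)
  +(−1)^0/∏(0,1,3,1,0,3)! = 1/36  (running 1/36)
  +(−1)^1/∏(1,0,2,0,1,4)! = -1/48  (running 1/144)
⟨..|..⟩ = √(2304/7)·(1/144) = +0.125988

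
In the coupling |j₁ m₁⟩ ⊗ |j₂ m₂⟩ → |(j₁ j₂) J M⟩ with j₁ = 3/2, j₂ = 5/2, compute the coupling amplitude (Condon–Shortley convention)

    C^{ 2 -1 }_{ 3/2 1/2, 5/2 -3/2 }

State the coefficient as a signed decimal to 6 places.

√[5·2!1!3!/7! · 2!1!1!4!1!3!] = √(24/7)
  +(−1)^0/∏(0,2,1,1,0,2)! = 1/4  (running 1/4)
  +(−1)^1/∏(1,1,0,0,1,3)! = -1/6  (running 1/12)
⟨..|..⟩ = √(24/7)·(1/12) = +0.154303

+√(1/42) ≈ +0.154303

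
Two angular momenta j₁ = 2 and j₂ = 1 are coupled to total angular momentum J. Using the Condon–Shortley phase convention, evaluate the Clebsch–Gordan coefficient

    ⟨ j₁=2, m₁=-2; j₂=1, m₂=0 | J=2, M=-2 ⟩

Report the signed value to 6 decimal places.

−√(2/3) = -0.816497

√[5·1!3!1!/6! · 0!4!1!1!0!4!] = √(24)
  +(−1)^1/∏(1,0,3,0,0,1)! = -1/6  (running -1/6)
⟨..|..⟩ = √(24)·(-1/6) = -0.816497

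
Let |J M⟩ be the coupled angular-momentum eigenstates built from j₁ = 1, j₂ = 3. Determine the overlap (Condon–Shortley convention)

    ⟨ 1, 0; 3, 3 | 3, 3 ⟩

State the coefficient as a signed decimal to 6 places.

-0.866025

j₁+j₂−J=1  J+j₁−j₂=1  J−j₁+j₂=5  j₁+j₂+J+1=8
(j₁±m₁, j₂±m₂, J±M) = (1,1,6,0,6,0)
P² = 10800
sum k=1..1:
  [1] −1/120 = -1/120
S = -1/120
C² = P²·S² = 3/4 ; C = -0.866025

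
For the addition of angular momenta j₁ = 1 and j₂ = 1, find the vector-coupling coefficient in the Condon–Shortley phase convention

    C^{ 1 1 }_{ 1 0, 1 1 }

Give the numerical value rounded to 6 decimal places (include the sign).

-0.707107  (= −√(1/2))

j₁+j₂−J=1  J+j₁−j₂=1  J−j₁+j₂=1  j₁+j₂+J+1=4
(j₁±m₁, j₂±m₂, J±M) = (1,1,2,0,2,0)
P² = 1/2
sum k=1..1:
  [1] −1/1 = -1
S = -1
C² = P²·S² = 1/2 ; C = -0.707107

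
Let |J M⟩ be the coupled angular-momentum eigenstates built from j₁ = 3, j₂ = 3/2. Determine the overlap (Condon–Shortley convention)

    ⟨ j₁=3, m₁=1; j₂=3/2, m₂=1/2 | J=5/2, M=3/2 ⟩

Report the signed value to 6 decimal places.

√[6·2!4!1!/8! · 4!2!2!1!4!1!] = √(576/35)
  +(−1)^1/∏(1,1,1,1,3,0)! = -1/6  (running -1/6)
  +(−1)^2/∏(2,0,0,0,4,1)! = 1/48  (running -7/48)
⟨..|..⟩ = √(576/35)·(-7/48) = -0.591608

−√(7/20) = -0.591608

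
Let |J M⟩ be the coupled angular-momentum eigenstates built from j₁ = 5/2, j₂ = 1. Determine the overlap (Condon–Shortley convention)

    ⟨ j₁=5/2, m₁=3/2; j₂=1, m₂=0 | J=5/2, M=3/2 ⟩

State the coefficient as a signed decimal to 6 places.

+√(9/35) = +0.507093

√[6·1!4!1!/7! · 4!1!1!1!4!1!] = √(576/35)
  +(−1)^0/∏(0,1,1,1,3,0)! = 1/6  (running 1/6)
  +(−1)^1/∏(1,0,0,0,4,1)! = -1/24  (running 1/8)
⟨..|..⟩ = √(576/35)·(1/8) = +0.507093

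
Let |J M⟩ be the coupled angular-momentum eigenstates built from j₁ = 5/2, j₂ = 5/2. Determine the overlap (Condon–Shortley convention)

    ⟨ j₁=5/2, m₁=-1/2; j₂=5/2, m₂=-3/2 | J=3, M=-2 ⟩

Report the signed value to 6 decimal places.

√[7·2!3!3!/9! · 2!3!1!4!1!5!] = √(48)
  +(−1)^0/∏(0,2,3,1,0,2)! = 1/24  (running 1/24)
  +(−1)^1/∏(1,1,2,0,1,3)! = -1/12  (running -1/24)
⟨..|..⟩ = √(48)·(-1/24) = -0.288675

-0.288675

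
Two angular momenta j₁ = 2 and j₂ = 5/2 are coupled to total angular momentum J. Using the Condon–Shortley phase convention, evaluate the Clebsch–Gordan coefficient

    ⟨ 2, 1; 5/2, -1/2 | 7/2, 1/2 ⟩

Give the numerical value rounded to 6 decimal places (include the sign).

√[8·1!3!4!/9! · 3!1!2!3!4!3!] = √(1152/35)
  +(−1)^0/∏(0,1,1,2,2,2)! = 1/8  (running 1/8)
  +(−1)^1/∏(1,0,0,1,3,3)! = -1/36  (running 7/72)
⟨..|..⟩ = √(1152/35)·(7/72) = +0.557773

+0.557773  (= +√(14/45))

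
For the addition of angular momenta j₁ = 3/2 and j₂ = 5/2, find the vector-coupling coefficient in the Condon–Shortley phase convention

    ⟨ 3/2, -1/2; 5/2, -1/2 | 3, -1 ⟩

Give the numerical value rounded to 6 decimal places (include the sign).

-0.129099  (= −√(1/60))

√[7·1!2!4!/8! · 1!2!2!3!2!4!] = √(48/5)
  +(−1)^0/∏(0,1,2,2,0,2)! = 1/8  (running 1/8)
  +(−1)^1/∏(1,0,1,1,1,3)! = -1/6  (running -1/24)
⟨..|..⟩ = √(48/5)·(-1/24) = -0.129099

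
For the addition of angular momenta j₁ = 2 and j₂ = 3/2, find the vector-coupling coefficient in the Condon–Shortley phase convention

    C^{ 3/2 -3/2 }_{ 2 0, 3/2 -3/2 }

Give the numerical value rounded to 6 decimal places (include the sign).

j₁+j₂−J=2  J+j₁−j₂=2  J−j₁+j₂=1  j₁+j₂+J+1=6
(j₁±m₁, j₂±m₂, J±M) = (2,2,0,3,0,3)
P² = 16/5
sum k=0..0:
  [0] +1/4 = 1/4
S = 1/4
C² = P²·S² = 1/5 ; C = +0.447214

+0.447214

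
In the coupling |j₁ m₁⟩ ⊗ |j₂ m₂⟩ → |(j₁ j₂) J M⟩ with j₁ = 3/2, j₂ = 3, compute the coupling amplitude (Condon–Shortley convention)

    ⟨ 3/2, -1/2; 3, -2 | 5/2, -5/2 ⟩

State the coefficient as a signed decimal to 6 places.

j₁+j₂−J=2  J+j₁−j₂=1  J−j₁+j₂=4  j₁+j₂+J+1=8
(j₁±m₁, j₂±m₂, J±M) = (1,2,1,5,0,5)
P² = 1440/7
sum k=1..1:
  [1] −1/24 = -1/24
S = -1/24
C² = P²·S² = 5/14 ; C = -0.597614

−√(5/14) ≈ -0.597614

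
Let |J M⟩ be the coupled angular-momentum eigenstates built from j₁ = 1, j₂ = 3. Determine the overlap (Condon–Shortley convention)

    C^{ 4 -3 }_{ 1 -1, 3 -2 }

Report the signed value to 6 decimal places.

+0.866025  (= +√(3/4))

triangle: 0!·2!·6!/9! = 1440/362880
(j±m)!: 0!·2!·1!·5!·1!·7! = 1209600
prefactor² = (2J+1)·Δ·N² = 43200
  k=0: +1/(0!·0!·2!·1!·0!·5!) = 1/240
Σ = 1/240  ⇒  CG² = 43200·1/240² = 3/4
CG = +√(3/4) = +0.866025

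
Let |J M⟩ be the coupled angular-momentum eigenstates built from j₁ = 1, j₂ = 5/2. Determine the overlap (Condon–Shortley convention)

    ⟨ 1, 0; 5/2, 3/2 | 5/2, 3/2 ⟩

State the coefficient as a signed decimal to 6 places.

triangle: 1!×1!×4!/7! = 24/5040
(j±m)!: 1!×1!×4!×1!×4!×1! = 576
prefactor² = (2J+1)×Δ×N² = 576/35
  k=0: +1/(0!×1!×1!×4!×0!×0!) = 1/24
  k=1: −1/(1!×0!×0!×3!×1!×1!) = -1/6
Σ = -1/8  ⇒  CG² = 576/35×(-1/8)² = 9/35
CG = −√(9/35) = -0.507093

−√(9/35) = -0.507093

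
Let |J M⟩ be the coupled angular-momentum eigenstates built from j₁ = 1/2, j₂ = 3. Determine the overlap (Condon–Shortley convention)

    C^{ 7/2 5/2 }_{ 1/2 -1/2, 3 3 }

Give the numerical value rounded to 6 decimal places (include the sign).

√[8·0!1!6!/8! · 0!1!6!0!6!1!] = √(518400/7)
  +(−1)^0/∏(0,0,1,6,0,0)! = 1/720  (running 1/720)
⟨..|..⟩ = √(518400/7)·(1/720) = +0.377964

+0.377964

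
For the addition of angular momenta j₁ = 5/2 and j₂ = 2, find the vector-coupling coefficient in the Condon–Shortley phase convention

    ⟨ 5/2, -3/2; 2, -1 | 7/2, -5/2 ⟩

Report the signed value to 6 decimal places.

−√(1/63) ≈ -0.125988

triangle: 1!·4!·3!/9! = 144/362880
(j±m)!: 1!·4!·1!·3!·1!·6! = 103680
prefactor² = (2J+1)·Δ·N² = 2304/7
  k=0: +1/(0!·1!·4!·1!·0!·2!) = 1/48
  k=1: −1/(1!·0!·3!·0!·1!·3!) = -1/36
Σ = -1/144  ⇒  CG² = 2304/7·(-1/144)² = 1/63
CG = −√(1/63) = -0.125988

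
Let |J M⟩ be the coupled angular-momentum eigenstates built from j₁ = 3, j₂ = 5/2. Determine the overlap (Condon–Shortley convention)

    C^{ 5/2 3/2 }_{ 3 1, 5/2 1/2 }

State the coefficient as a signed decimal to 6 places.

−√(1/35) ≈ -0.169031

triangle: 3!×3!×2!/9! = 72/362880
(j±m)!: 4!×2!×3!×2!×4!×1! = 13824
prefactor² = (2J+1)×Δ×N² = 576/35
  k=1: −1/(1!×2!×1!×2!×2!×0!) = -1/8
  k=2: +1/(2!×1!×0!×1!×3!×1!) = 1/12
Σ = -1/24  ⇒  CG² = 576/35×(-1/24)² = 1/35
CG = −√(1/35) = -0.169031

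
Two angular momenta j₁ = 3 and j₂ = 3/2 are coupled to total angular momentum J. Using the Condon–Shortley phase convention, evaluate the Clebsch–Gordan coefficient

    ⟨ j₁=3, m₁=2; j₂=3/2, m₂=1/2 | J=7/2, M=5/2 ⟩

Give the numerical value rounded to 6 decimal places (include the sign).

+0.377964

√[8·1!5!2!/9! · 5!1!2!1!6!1!] = √(6400/7)
  +(−1)^0/∏(0,1,1,2,4,0)! = 1/48  (running 1/48)
  +(−1)^1/∏(1,0,0,1,5,1)! = -1/120  (running 1/80)
⟨..|..⟩ = √(6400/7)·(1/80) = +0.377964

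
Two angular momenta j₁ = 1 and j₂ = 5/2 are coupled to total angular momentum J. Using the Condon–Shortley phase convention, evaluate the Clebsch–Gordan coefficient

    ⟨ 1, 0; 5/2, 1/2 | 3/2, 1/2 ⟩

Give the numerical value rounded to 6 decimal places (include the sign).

j₁+j₂−J=2  J+j₁−j₂=0  J−j₁+j₂=3  j₁+j₂+J+1=6
(j₁±m₁, j₂±m₂, J±M) = (1,1,3,2,2,1)
P² = 8/5
sum k=1..1:
  [1] −1/2 = -1/2
S = -1/2
C² = P²·S² = 2/5 ; C = -0.632456

−√(2/5) ≈ -0.632456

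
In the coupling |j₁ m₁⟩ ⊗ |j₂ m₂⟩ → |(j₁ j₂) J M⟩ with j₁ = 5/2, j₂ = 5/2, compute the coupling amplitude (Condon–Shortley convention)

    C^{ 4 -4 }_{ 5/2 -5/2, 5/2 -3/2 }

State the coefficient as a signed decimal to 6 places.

j₁+j₂−J=1  J+j₁−j₂=4  J−j₁+j₂=4  j₁+j₂+J+1=10
(j₁±m₁, j₂±m₂, J±M) = (0,5,1,4,0,8)
P² = 165888
sum k=1..1:
  [1] −1/576 = -1/576
S = -1/576
C² = P²·S² = 1/2 ; C = -0.707107

-0.707107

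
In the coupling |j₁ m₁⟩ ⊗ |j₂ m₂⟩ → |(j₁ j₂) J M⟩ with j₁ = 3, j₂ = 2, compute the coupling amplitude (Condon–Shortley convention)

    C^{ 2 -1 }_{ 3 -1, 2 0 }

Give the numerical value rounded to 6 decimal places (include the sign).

j₁+j₂−J=3  J+j₁−j₂=3  J−j₁+j₂=1  j₁+j₂+J+1=8
(j₁±m₁, j₂±m₂, J±M) = (2,4,2,2,1,3)
P² = 36/7
sum k=1..2:
  [1] −1/12 = -1/12
  [2] +1/4 = 1/4
S = 1/6
C² = P²·S² = 1/7 ; C = +0.377964

+0.377964  (= +√(1/7))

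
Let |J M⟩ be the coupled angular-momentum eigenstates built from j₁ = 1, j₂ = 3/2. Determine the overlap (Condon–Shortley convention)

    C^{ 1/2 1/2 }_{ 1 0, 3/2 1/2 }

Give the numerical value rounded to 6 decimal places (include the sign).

-0.577350  (= −√(1/3))

j₁+j₂−J=2  J+j₁−j₂=0  J−j₁+j₂=1  j₁+j₂+J+1=4
(j₁±m₁, j₂±m₂, J±M) = (1,1,2,1,1,0)
P² = 1/3
sum k=1..1:
  [1] −1/1 = -1
S = -1
C² = P²·S² = 1/3 ; C = -0.577350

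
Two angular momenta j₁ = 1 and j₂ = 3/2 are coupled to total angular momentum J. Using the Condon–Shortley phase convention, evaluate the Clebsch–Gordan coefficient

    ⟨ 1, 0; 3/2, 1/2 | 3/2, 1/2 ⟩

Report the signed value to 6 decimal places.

−√(1/15) = -0.258199

√[4·1!1!2!/5! · 1!1!2!1!2!1!] = √(4/15)
  +(−1)^0/∏(0,1,1,2,0,0)! = 1/2  (running 1/2)
  +(−1)^1/∏(1,0,0,1,1,1)! = -1  (running -1/2)
⟨..|..⟩ = √(4/15)·(-1/2) = -0.258199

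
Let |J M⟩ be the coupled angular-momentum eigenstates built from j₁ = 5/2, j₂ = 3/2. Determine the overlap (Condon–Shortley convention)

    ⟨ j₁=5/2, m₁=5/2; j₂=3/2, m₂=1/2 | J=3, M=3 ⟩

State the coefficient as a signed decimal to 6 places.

+0.790569

triangle: 1!*4!*2!/8! = 48/40320
(j±m)!: 5!*0!*2!*1!*6!*0! = 172800
prefactor² = (2J+1)*Δ*N² = 1440
  k=0: +1/(0!*1!*0!*2!*4!*0!) = 1/48
Σ = 1/48  ⇒  CG² = 1440*1/48² = 5/8
CG = +√(5/8) = +0.790569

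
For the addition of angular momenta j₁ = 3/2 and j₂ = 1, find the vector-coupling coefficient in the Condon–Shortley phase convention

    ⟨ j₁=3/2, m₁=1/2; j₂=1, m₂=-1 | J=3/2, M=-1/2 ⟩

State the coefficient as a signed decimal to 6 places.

+√(8/15) ≈ +0.730297

triangle: 1!*2!*1!/5! = 2/120
(j±m)!: 2!*1!*0!*2!*1!*2! = 8
prefactor² = (2J+1)*Δ*N² = 8/15
  k=0: +1/(0!*1!*1!*0!*1!*1!) = 1
Σ = 1  ⇒  CG² = 8/15*1² = 8/15
CG = +√(8/15) = +0.730297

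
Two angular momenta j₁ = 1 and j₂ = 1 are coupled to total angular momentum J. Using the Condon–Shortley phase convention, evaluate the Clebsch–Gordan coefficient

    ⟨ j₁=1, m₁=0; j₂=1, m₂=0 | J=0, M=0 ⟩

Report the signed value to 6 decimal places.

√[1·2!0!0!/3! · 1!1!1!1!0!0!] = √(1/3)
  +(−1)^1/∏(1,1,0,0,0,0)! = -1  (running -1)
⟨..|..⟩ = √(1/3)·(-1) = -0.577350

-0.577350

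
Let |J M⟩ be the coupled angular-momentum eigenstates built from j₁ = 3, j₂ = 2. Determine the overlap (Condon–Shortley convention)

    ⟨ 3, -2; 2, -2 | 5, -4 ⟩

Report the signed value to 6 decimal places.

√[11·0!6!4!/11! · 1!5!0!4!1!9!] = √(4976640)
  +(−1)^0/∏(0,0,5,0,1,4)! = 1/2880  (running 1/2880)
⟨..|..⟩ = √(4976640)·(1/2880) = +0.774597

+√(3/5) = +0.774597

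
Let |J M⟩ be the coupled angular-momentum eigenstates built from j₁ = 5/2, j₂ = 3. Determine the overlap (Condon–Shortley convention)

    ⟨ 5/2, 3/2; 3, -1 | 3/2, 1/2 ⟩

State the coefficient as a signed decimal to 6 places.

−√(7/30) = -0.483046

j₁+j₂−J=4  J+j₁−j₂=1  J−j₁+j₂=2  j₁+j₂+J+1=8
(j₁±m₁, j₂±m₂, J±M) = (4,1,2,4,2,1)
P² = 384/35
sum k=0..1:
  [0] +1/48 = 1/48
  [1] −1/6 = -1/6
S = -7/48
C² = P²·S² = 7/30 ; C = -0.483046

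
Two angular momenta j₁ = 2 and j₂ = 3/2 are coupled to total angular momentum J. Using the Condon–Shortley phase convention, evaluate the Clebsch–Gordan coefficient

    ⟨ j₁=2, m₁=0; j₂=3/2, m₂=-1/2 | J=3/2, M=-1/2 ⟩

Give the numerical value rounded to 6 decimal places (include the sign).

j₁+j₂−J=2  J+j₁−j₂=2  J−j₁+j₂=1  j₁+j₂+J+1=6
(j₁±m₁, j₂±m₂, J±M) = (2,2,1,2,1,2)
P² = 16/45
sum k=0..1:
  [0] +1/4 = 1/4
  [1] −1/1 = -1
S = -3/4
C² = P²·S² = 1/5 ; C = -0.447214

−√(1/5) = -0.447214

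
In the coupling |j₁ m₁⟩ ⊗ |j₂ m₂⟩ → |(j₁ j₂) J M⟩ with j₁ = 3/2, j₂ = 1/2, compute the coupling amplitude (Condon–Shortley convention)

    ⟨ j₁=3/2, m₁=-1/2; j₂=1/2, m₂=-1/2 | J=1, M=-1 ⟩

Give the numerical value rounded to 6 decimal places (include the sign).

√[3·1!2!0!/4! · 1!2!0!1!0!2!] = √(1)
  +(−1)^0/∏(0,1,2,0,0,0)! = 1/2  (running 1/2)
⟨..|..⟩ = √(1)·(1/2) = +0.500000

+0.500000  (= +√(1/4))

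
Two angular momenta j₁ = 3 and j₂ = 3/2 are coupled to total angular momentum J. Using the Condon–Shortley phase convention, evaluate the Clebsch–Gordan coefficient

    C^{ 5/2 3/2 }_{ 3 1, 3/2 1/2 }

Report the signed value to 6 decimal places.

-0.591608

√[6·2!4!1!/8! · 4!2!2!1!4!1!] = √(576/35)
  +(−1)^1/∏(1,1,1,1,3,0)! = -1/6  (running -1/6)
  +(−1)^2/∏(2,0,0,0,4,1)! = 1/48  (running -7/48)
⟨..|..⟩ = √(576/35)·(-7/48) = -0.591608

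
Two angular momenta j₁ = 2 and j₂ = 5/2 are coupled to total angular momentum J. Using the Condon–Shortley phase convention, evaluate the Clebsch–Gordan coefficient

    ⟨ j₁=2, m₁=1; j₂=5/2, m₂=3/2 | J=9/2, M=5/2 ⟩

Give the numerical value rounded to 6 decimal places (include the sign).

√[10·0!4!5!/10! · 3!1!4!1!7!2!] = √(11520)
  +(−1)^0/∏(0,0,1,4,3,1)! = 1/144  (running 1/144)
⟨..|..⟩ = √(11520)·(1/144) = +0.745356

+0.745356  (= +√(5/9))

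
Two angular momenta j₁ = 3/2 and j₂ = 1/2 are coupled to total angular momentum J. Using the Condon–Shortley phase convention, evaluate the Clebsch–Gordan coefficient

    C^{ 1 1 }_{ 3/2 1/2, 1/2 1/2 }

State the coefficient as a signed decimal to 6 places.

−√(1/4) ≈ -0.500000

j₁+j₂−J=1  J+j₁−j₂=2  J−j₁+j₂=0  j₁+j₂+J+1=4
(j₁±m₁, j₂±m₂, J±M) = (2,1,1,0,2,0)
P² = 1
sum k=1..1:
  [1] −1/2 = -1/2
S = -1/2
C² = P²·S² = 1/4 ; C = -0.500000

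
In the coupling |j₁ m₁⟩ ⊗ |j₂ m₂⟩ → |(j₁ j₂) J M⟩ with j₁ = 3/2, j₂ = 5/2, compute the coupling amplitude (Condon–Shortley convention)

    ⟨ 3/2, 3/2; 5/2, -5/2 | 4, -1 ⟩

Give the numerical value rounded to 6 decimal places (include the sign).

+√(1/56) = +0.133631

triangle: 0!·3!·5!/9! = 720/362880
(j±m)!: 3!·0!·0!·5!·3!·5! = 518400
prefactor² = (2J+1)·Δ·N² = 64800/7
  k=0: +1/(0!·0!·0!·0!·3!·5!) = 1/720
Σ = 1/720  ⇒  CG² = 64800/7·1/720² = 1/56
CG = +√(1/56) = +0.133631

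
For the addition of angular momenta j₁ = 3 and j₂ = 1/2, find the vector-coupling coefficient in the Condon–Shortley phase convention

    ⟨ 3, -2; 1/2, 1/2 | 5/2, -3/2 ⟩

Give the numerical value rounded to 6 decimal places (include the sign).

triangle: 1!×5!×0!/7! = 120/5040
(j±m)!: 1!×5!×1!×0!×1!×4! = 2880
prefactor² = (2J+1)×Δ×N² = 2880/7
  k=1: −1/(1!×0!×4!×0!×1!×0!) = -1/24
Σ = -1/24  ⇒  CG² = 2880/7×(-1/24)² = 5/7
CG = −√(5/7) = -0.845154

-0.845154  (= −√(5/7))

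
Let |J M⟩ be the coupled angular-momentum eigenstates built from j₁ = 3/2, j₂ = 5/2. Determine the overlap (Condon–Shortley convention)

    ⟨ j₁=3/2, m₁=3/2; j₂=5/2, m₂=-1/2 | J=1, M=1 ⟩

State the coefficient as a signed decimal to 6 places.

+0.223607  (= +√(1/20))

triangle: 3!*0!*2!/6! = 12/720
(j±m)!: 3!*0!*2!*3!*2!*0! = 144
prefactor² = (2J+1)*Δ*N² = 36/5
  k=0: +1/(0!*3!*0!*2!*0!*0!) = 1/12
Σ = 1/12  ⇒  CG² = 36/5*1/12² = 1/20
CG = +√(1/20) = +0.223607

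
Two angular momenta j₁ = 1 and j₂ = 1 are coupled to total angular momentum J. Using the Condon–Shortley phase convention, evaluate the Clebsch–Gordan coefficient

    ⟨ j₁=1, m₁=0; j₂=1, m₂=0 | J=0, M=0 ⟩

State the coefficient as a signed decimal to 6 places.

−√(1/3) ≈ -0.577350

j₁+j₂−J=2  J+j₁−j₂=0  J−j₁+j₂=0  j₁+j₂+J+1=3
(j₁±m₁, j₂±m₂, J±M) = (1,1,1,1,0,0)
P² = 1/3
sum k=1..1:
  [1] −1/1 = -1
S = -1
C² = P²·S² = 1/3 ; C = -0.577350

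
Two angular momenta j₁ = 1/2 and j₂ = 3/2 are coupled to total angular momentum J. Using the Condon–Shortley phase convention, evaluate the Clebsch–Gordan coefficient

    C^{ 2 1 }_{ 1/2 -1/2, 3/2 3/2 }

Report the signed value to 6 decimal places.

j₁+j₂−J=0  J+j₁−j₂=1  J−j₁+j₂=3  j₁+j₂+J+1=5
(j₁±m₁, j₂±m₂, J±M) = (0,1,3,0,3,1)
P² = 9
sum k=0..0:
  [0] +1/6 = 1/6
S = 1/6
C² = P²·S² = 1/4 ; C = +0.500000

+√(1/4) ≈ +0.500000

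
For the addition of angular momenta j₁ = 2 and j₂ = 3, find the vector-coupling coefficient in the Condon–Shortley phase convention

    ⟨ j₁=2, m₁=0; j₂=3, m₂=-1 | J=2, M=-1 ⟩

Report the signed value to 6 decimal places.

triangle: 3!·1!·3!/8! = 36/40320
(j±m)!: 2!·2!·2!·4!·1!·3! = 1152
prefactor² = (2J+1)·Δ·N² = 36/7
  k=1: −1/(1!·2!·1!·1!·0!·2!) = -1/4
  k=2: +1/(2!·1!·0!·0!·1!·3!) = 1/12
Σ = -1/6  ⇒  CG² = 36/7·(-1/6)² = 1/7
CG = −√(1/7) = -0.377964

−√(1/7) ≈ -0.377964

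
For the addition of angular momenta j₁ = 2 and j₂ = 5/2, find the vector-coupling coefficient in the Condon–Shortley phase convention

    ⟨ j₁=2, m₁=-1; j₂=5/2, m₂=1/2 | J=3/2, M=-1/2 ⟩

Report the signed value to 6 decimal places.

+0.487950

triangle: 3!·1!·2!/7! = 12/5040
(j±m)!: 1!·3!·3!·2!·1!·2! = 144
prefactor² = (2J+1)·Δ·N² = 48/35
  k=2: +1/(2!·1!·1!·1!·0!·1!) = 1/2
  k=3: −1/(3!·0!·0!·0!·1!·2!) = -1/12
Σ = 5/12  ⇒  CG² = 48/35·5/12² = 5/21
CG = +√(5/21) = +0.487950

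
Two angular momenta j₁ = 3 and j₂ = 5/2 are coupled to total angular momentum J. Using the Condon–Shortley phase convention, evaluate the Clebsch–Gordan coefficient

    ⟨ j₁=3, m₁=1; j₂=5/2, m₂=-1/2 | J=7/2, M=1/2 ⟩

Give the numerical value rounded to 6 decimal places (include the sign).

j₁+j₂−J=2  J+j₁−j₂=4  J−j₁+j₂=3  j₁+j₂+J+1=10
(j₁±m₁, j₂±m₂, J±M) = (4,2,2,3,4,3)
P² = 9216/175
sum k=0..2:
  [0] +1/16 = 1/16
  [1] −1/12 = -1/12
  [2] +1/288 = 1/288
S = -5/288
C² = P²·S² = 1/63 ; C = -0.125988

−√(1/63) = -0.125988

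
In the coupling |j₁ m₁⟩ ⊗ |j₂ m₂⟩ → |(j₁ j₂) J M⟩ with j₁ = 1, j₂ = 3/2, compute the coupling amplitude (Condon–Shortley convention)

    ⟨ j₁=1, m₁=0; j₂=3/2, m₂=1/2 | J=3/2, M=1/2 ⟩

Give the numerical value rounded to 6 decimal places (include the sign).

−√(1/15) = -0.258199

√[4·1!1!2!/5! · 1!1!2!1!2!1!] = √(4/15)
  +(−1)^0/∏(0,1,1,2,0,0)! = 1/2  (running 1/2)
  +(−1)^1/∏(1,0,0,1,1,1)! = -1  (running -1/2)
⟨..|..⟩ = √(4/15)·(-1/2) = -0.258199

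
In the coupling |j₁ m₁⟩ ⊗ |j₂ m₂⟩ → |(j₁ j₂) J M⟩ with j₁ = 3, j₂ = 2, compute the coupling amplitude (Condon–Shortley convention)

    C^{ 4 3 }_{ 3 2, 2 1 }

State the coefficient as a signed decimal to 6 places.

√[9·1!5!3!/10! · 5!1!3!1!7!1!] = √(6480)
  +(−1)^0/∏(0,1,1,3,4,0)! = 1/144  (running 1/144)
  +(−1)^1/∏(1,0,0,2,5,1)! = -1/240  (running 1/360)
⟨..|..⟩ = √(6480)·(1/360) = +0.223607

+√(1/20) = +0.223607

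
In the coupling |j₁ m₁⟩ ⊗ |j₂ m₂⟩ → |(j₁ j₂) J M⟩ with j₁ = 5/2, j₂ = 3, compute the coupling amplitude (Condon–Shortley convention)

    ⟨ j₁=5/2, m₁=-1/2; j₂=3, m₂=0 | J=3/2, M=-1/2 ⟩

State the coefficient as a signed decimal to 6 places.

+√(4/35) = +0.338062

triangle: 4!×1!×2!/8! = 48/40320
(j±m)!: 2!×3!×3!×3!×1!×2! = 864
prefactor² = (2J+1)×Δ×N² = 144/35
  k=2: +1/(2!×2!×1!×1!×0!×1!) = 1/4
  k=3: −1/(3!×1!×0!×0!×1!×2!) = -1/12
Σ = 1/6  ⇒  CG² = 144/35×1/6² = 4/35
CG = +√(4/35) = +0.338062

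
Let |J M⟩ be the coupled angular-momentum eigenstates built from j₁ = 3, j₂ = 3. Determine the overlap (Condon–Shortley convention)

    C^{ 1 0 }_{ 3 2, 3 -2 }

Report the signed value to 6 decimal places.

√[3·5!1!1!/8! · 5!1!1!5!1!1!] = √(900/7)
  +(−1)^0/∏(0,5,1,1,0,0)! = 1/120  (running 1/120)
  +(−1)^1/∏(1,4,0,0,1,1)! = -1/24  (running -1/30)
⟨..|..⟩ = √(900/7)·(-1/30) = -0.377964

-0.377964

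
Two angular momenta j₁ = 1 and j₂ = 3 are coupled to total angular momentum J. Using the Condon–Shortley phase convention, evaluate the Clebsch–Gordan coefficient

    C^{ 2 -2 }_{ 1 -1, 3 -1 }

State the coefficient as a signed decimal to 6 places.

+√(1/21) = +0.218218

triangle: 2!*0!*4!/7! = 48/5040
(j±m)!: 0!*2!*2!*4!*0!*4! = 2304
prefactor² = (2J+1)*Δ*N² = 768/7
  k=2: +1/(2!*0!*0!*0!*0!*4!) = 1/48
Σ = 1/48  ⇒  CG² = 768/7*1/48² = 1/21
CG = +√(1/21) = +0.218218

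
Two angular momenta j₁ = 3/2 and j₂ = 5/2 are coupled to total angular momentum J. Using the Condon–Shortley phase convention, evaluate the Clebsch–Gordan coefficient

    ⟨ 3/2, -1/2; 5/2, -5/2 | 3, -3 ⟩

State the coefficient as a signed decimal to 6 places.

+√(5/8) = +0.790569

j₁+j₂−J=1  J+j₁−j₂=2  J−j₁+j₂=4  j₁+j₂+J+1=8
(j₁±m₁, j₂±m₂, J±M) = (1,2,0,5,0,6)
P² = 1440
sum k=0..0:
  [0] +1/48 = 1/48
S = 1/48
C² = P²·S² = 5/8 ; C = +0.790569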